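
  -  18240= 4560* ( - 4)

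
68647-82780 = -14133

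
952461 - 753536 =198925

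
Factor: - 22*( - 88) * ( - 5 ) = - 9680 = - 2^4*5^1*11^2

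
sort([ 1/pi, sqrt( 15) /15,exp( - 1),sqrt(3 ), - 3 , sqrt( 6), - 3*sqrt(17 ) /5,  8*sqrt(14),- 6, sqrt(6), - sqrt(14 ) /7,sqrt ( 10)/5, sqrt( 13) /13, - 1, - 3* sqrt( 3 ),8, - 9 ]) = [ - 9,  -  6, - 3*sqrt(3 ), - 3, - 3 *sqrt(17)/5, - 1,-sqrt (14 ) /7, sqrt(15)/15 , sqrt(13 ) /13, 1/pi , exp ( - 1) , sqrt( 10) /5 , sqrt( 3 ), sqrt( 6),sqrt( 6),8,  8*sqrt(14 ) ]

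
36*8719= 313884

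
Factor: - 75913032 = -2^3*3^1 *13^1*243311^1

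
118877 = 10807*11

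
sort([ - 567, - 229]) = [ - 567, - 229]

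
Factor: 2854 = 2^1*1427^1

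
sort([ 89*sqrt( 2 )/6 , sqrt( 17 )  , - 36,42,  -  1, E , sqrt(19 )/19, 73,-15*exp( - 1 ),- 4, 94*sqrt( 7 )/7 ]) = [ - 36,-15 * exp(  -  1 ), - 4, - 1  ,  sqrt( 19 ) /19, E,sqrt( 17),89*sqrt ( 2)/6,  94 * sqrt( 7 )/7, 42, 73 ] 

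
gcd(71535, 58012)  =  1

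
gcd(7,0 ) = 7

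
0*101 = 0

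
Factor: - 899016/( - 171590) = 2^2 * 3^1 * 5^(- 1)*47^1 * 797^1* 17159^(-1) =449508/85795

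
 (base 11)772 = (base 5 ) 12201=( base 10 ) 926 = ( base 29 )12R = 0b1110011110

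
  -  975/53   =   - 19 + 32/53 = - 18.40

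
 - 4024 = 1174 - 5198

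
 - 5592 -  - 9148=3556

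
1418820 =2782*510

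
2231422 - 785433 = 1445989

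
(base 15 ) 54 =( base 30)2J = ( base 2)1001111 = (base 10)79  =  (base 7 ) 142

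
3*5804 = 17412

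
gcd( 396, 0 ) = 396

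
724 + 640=1364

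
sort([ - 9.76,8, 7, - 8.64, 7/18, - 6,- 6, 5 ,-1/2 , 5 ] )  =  [ - 9.76, - 8.64, - 6, - 6,-1/2,  7/18,  5,  5,7, 8 ]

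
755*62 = 46810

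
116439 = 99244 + 17195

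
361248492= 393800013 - 32551521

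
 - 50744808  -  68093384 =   -  118838192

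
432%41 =22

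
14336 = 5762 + 8574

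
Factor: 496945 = 5^1*  19^1 * 5231^1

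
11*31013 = 341143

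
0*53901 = 0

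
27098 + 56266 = 83364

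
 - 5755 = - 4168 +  - 1587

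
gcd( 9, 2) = 1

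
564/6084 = 47/507 = 0.09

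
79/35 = 2 + 9/35= 2.26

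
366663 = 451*813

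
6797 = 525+6272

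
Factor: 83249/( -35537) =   -  17^1*59^1*83^1*35537^ (  -  1)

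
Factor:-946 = - 2^1 * 11^1 * 43^1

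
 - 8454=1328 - 9782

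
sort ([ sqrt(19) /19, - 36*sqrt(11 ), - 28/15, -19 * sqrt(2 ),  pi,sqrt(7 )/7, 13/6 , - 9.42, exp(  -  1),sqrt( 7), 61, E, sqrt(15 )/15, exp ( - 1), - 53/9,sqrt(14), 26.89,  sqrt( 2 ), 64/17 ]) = [-36*sqrt( 11), - 19*sqrt( 2 ), - 9.42, - 53/9, - 28/15,  sqrt(19) /19, sqrt( 15 ) /15 , exp( - 1),  exp( - 1 ), sqrt(7 )/7, sqrt( 2 ), 13/6,sqrt( 7 ),E, pi, sqrt(14 ),64/17,26.89, 61]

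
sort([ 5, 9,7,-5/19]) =[ - 5/19,5,7 , 9]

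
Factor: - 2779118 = - 2^1*1389559^1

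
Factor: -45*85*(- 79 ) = 3^2 * 5^2*17^1 *79^1 = 302175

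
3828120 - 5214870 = - 1386750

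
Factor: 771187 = 31^1*24877^1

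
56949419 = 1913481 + 55035938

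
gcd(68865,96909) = 3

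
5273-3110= 2163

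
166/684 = 83/342 = 0.24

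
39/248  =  39/248 = 0.16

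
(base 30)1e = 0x2C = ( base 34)1A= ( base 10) 44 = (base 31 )1D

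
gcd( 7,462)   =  7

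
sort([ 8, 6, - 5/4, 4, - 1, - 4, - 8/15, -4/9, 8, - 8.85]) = [ - 8.85, - 4, - 5/4, - 1, - 8/15,-4/9, 4, 6, 8, 8 ] 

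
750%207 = 129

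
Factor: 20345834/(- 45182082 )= - 10172917/22591041 = - 3^( - 1 )*11^( - 1 )*41^( - 1 )*59^ ( - 1 )*283^( - 1)*10172917^1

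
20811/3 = 6937=   6937.00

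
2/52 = 1/26 =0.04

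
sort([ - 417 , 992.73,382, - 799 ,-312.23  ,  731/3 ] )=[-799, - 417,-312.23, 731/3,382,992.73 ] 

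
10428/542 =19 +65/271 = 19.24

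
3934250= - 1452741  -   - 5386991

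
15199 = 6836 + 8363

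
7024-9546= - 2522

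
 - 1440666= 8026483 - 9467149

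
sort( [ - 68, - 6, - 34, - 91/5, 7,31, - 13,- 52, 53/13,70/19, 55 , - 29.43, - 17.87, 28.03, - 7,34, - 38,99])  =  [ - 68, - 52, - 38, - 34 , -29.43, - 91/5, - 17.87,- 13,-7,-6,70/19, 53/13, 7, 28.03, 31, 34, 55,  99]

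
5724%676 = 316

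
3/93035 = 3/93035 = 0.00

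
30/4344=5/724 = 0.01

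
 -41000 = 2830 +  -43830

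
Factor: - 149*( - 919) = 149^1 * 919^1=136931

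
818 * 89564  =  73263352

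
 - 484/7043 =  - 1+6559/7043 = - 0.07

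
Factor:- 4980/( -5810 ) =2^1*3^1*7^( - 1) = 6/7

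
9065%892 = 145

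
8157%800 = 157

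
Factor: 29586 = 2^1*3^1*4931^1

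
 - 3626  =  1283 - 4909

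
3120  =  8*390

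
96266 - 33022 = 63244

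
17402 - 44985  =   - 27583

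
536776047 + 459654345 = 996430392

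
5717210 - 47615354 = -41898144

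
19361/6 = 19361/6 = 3226.83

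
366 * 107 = 39162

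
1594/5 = 318 + 4/5  =  318.80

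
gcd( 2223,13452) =57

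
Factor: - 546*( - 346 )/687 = 2^2*7^1*13^1*173^1*229^(-1 ) = 62972/229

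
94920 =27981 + 66939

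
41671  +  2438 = 44109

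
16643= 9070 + 7573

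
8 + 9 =17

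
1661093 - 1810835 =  - 149742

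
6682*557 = 3721874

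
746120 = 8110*92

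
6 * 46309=277854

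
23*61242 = 1408566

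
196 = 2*98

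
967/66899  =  967/66899 = 0.01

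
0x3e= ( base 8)76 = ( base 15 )42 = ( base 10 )62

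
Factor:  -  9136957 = -23^1*397259^1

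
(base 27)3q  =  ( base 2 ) 1101011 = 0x6B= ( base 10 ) 107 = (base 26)43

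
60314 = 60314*1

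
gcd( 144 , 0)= 144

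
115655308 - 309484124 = - 193828816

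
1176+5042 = 6218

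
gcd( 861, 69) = 3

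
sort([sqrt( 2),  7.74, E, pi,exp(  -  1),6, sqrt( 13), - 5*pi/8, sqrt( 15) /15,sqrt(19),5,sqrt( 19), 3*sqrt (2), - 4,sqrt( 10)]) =[ - 4,-5*pi/8 , sqrt(15 ) /15, exp( - 1), sqrt (2), E,  pi,  sqrt( 10), sqrt(13),3*sqrt( 2 ), sqrt( 19) , sqrt( 19), 5,6,  7.74]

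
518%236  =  46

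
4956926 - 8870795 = -3913869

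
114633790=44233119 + 70400671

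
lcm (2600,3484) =174200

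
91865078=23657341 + 68207737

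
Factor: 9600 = 2^7*3^1*5^2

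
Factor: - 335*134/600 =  - 4489/60 = - 2^( - 2) *3^ ( - 1 ) *5^ ( - 1)*  67^2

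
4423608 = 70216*63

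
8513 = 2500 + 6013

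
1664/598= 64/23 = 2.78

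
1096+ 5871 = 6967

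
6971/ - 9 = -6971/9 = -774.56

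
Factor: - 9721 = -9721^1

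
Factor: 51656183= 17^1*23^1*132113^1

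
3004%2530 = 474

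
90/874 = 45/437 = 0.10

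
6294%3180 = 3114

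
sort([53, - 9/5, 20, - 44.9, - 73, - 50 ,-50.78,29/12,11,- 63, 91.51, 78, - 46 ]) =[ - 73,  -  63, - 50.78,- 50, - 46  , - 44.9 ,  -  9/5, 29/12, 11, 20, 53, 78, 91.51]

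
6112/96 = 191/3 =63.67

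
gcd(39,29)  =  1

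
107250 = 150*715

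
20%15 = 5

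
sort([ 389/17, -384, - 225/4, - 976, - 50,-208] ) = [ - 976,-384,  -  208, - 225/4,  -  50,  389/17] 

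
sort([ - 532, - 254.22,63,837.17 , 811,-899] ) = [ - 899,  -  532, - 254.22, 63,811, 837.17 ] 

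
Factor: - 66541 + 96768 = 30227=167^1 *181^1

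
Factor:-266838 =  - 2^1*3^1*11^1 * 13^1 * 311^1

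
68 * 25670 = 1745560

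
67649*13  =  879437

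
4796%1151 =192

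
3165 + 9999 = 13164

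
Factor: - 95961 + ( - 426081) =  - 2^1*3^1*167^1*521^1=- 522042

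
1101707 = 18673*59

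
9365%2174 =669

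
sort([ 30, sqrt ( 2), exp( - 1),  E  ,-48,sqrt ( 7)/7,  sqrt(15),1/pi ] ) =[ - 48, 1/pi,exp(-1 ) , sqrt ( 7) /7, sqrt(2),E, sqrt(15),  30 ] 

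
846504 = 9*94056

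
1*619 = 619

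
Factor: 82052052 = 2^2*3^1*1931^1 *3541^1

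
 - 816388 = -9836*83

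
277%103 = 71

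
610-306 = 304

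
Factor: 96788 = 2^2*24197^1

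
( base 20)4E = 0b1011110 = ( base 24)3M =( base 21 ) 4a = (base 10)94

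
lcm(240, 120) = 240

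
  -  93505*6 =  - 561030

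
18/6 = 3 = 3.00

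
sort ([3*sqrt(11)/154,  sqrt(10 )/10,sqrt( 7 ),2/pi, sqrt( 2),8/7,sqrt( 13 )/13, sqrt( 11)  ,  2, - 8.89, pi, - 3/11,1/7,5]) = [-8.89, - 3/11, 3 * sqrt ( 11) /154, 1/7, sqrt(13) /13, sqrt( 10 )/10, 2/pi, 8/7, sqrt(2 ), 2, sqrt( 7 ), pi, sqrt ( 11),5]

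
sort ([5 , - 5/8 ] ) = [ - 5/8, 5 ]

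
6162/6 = 1027 = 1027.00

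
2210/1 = 2210 = 2210.00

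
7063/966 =7+43/138 = 7.31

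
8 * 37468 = 299744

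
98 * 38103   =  3734094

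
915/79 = 11+46/79 = 11.58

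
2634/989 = 2 +656/989 = 2.66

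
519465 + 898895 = 1418360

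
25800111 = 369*69919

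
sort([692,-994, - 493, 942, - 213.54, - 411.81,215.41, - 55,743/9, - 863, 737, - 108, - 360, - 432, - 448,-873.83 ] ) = [ - 994, - 873.83, - 863, - 493,  -  448, - 432, - 411.81 , - 360, - 213.54,-108, - 55, 743/9, 215.41,692, 737, 942] 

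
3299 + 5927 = 9226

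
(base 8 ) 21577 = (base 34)7t9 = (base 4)2031333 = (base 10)9087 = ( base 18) 1A0F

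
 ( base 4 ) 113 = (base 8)27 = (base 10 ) 23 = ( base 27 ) n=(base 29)n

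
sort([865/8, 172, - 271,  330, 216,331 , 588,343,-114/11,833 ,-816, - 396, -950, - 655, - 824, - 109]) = [ - 950,-824, - 816,-655,-396, - 271,-109,-114/11, 865/8, 172 , 216,330,331,  343,588,833 ]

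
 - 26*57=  - 1482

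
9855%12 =3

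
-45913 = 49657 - 95570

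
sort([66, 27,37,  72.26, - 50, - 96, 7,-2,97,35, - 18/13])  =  [ - 96, - 50, - 2, - 18/13, 7,  27,35, 37,66, 72.26, 97]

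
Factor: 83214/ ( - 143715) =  - 414/715 = -2^1*3^2 * 5^ ( - 1 ) * 11^(  -  1)*13^( - 1)*23^1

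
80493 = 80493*1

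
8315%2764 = 23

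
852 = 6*142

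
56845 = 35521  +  21324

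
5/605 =1/121=0.01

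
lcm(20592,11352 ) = 885456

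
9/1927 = 9/1927= 0.00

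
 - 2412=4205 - 6617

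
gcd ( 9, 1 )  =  1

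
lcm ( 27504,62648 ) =1127664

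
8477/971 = 8477/971 = 8.73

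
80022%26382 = 876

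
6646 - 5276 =1370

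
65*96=6240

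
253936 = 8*31742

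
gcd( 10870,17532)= 2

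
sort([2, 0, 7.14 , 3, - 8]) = [ - 8, 0, 2,  3,  7.14] 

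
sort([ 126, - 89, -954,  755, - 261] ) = [ - 954,-261 , - 89 , 126, 755]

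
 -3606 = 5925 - 9531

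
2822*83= 234226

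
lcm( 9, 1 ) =9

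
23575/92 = 256 + 1/4 = 256.25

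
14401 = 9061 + 5340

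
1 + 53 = 54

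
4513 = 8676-4163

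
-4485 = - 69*65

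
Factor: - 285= - 3^1*5^1*19^1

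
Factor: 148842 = 2^1*3^2* 8269^1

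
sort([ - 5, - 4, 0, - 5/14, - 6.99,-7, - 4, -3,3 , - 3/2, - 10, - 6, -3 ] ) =[ - 10, - 7 , - 6.99,-6, - 5, - 4, - 4, - 3, - 3, - 3/2,  -  5/14,0,3] 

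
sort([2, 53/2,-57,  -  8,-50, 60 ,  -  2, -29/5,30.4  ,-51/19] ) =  [-57,-50, - 8,-29/5, - 51/19,- 2,2,53/2, 30.4, 60]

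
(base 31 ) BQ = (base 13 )223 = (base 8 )557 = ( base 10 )367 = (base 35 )AH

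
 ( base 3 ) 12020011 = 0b111011100011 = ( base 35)33V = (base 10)3811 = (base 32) 3N3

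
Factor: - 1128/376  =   - 3^1 = - 3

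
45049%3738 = 193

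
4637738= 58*79961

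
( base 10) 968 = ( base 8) 1710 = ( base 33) tb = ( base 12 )688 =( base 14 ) 4D2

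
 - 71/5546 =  - 1 + 5475/5546 = -0.01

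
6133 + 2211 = 8344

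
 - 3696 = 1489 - 5185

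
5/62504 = 5/62504 = 0.00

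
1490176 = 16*93136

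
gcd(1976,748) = 4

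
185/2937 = 185/2937 = 0.06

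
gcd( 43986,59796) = 6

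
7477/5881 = 1 + 1596/5881 = 1.27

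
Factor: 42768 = 2^4*3^5  *11^1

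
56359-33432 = 22927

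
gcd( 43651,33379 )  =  1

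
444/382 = 1  +  31/191 = 1.16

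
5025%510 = 435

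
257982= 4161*62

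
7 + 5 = 12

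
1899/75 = 25 + 8/25 = 25.32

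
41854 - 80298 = - 38444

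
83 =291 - 208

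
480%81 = 75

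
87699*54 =4735746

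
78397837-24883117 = 53514720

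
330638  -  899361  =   - 568723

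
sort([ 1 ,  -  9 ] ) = [ -9, 1]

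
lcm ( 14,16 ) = 112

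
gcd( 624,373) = 1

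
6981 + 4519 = 11500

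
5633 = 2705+2928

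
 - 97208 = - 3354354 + 3257146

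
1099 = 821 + 278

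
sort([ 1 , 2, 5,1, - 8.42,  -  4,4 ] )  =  [  -  8.42, - 4,1,1,2, 4,5 ] 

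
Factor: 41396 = 2^2 * 79^1 * 131^1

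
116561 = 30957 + 85604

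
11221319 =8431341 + 2789978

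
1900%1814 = 86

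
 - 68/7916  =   - 1 + 1962/1979 = - 0.01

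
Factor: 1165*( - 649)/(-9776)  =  2^(-4)*5^1 * 11^1 *13^( - 1 ) * 47^( - 1)*59^1*233^1  =  756085/9776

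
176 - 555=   -  379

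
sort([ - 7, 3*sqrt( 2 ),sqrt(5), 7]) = [  -  7,sqrt(5),  3*sqrt( 2 ) , 7] 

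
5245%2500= 245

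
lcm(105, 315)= 315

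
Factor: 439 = 439^1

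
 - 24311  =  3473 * ( - 7)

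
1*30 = 30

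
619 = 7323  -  6704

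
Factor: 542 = 2^1*271^1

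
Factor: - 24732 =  - 2^2*3^3*229^1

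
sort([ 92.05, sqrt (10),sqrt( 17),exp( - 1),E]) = [ exp(-1) , E, sqrt ( 10), sqrt( 17 ),92.05]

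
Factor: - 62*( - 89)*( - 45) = -2^1*3^2*5^1*31^1 * 89^1= - 248310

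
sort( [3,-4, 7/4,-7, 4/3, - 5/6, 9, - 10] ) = [ - 10,-7, -4, - 5/6,  4/3, 7/4, 3, 9] 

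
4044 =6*674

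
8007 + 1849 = 9856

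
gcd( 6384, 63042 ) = 798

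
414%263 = 151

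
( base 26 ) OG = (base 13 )3a3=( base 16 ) 280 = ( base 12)454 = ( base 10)640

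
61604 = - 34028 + 95632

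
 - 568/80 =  - 8 + 9/10= - 7.10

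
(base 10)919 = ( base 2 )1110010111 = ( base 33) RS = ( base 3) 1021001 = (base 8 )1627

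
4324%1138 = 910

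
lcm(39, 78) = 78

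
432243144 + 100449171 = 532692315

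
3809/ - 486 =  - 8 + 79/486  =  - 7.84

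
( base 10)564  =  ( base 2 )1000110100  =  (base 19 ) 1AD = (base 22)13e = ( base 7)1434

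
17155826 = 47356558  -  30200732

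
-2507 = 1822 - 4329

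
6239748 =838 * 7446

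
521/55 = 521/55 = 9.47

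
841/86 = 841/86=9.78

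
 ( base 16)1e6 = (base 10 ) 486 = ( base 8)746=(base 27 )I0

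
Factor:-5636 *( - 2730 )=15386280 = 2^3*3^1 * 5^1*7^1 * 13^1*1409^1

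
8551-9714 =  - 1163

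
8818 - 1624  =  7194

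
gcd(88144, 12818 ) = 2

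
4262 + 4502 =8764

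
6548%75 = 23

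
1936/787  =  1936/787 = 2.46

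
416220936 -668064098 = -251843162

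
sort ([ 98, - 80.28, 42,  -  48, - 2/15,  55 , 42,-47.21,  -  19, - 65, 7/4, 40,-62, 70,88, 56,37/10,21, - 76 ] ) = [-80.28,-76, - 65 , - 62,-48, - 47.21, - 19, - 2/15, 7/4,  37/10,21, 40, 42,42, 55, 56,70,88,98]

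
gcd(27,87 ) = 3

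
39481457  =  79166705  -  39685248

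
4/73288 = 1/18322 = 0.00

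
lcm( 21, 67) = 1407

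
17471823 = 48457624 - 30985801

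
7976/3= 2658  +  2/3 = 2658.67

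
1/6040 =1/6040  =  0.00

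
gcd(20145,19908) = 237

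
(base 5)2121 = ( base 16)11E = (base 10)286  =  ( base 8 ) 436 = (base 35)86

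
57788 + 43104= 100892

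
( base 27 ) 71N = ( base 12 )2B95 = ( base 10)5153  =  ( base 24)8MH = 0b1010000100001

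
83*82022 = 6807826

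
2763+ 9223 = 11986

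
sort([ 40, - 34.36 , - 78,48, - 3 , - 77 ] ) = [ - 78 , - 77,  -  34.36, - 3,40,48]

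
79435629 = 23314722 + 56120907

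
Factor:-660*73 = -2^2*3^1*5^1*11^1*73^1 = - 48180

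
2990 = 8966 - 5976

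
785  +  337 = 1122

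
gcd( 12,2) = 2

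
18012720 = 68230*264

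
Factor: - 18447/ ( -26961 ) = 13/19 = 13^1*19^( - 1)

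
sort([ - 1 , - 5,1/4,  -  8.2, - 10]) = [-10,  -  8.2,-5,  -  1,  1/4 ] 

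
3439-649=2790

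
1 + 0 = 1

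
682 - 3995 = - 3313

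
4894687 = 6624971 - 1730284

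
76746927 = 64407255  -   - 12339672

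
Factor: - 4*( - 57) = 228 = 2^2*3^1*19^1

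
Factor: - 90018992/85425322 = -2^3*7^1*293^(-1 )*145777^( - 1)*803741^1  =  - 45009496/42712661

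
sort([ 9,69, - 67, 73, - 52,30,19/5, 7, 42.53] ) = [-67, - 52,19/5, 7, 9, 30,42.53, 69,73]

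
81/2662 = 81/2662 = 0.03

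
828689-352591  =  476098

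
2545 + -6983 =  - 4438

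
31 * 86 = 2666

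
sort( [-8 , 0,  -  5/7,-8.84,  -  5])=[-8.84 , - 8, - 5, - 5/7, 0]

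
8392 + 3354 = 11746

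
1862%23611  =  1862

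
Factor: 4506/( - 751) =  - 2^1 * 3^1=- 6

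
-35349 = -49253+13904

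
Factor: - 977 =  - 977^1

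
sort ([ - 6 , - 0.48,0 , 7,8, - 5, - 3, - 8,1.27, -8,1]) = [ - 8, - 8, - 6, - 5 , - 3, - 0.48,0,1,1.27,7, 8 ] 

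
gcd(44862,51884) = 2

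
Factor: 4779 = 3^4*59^1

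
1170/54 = 65/3 = 21.67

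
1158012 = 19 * 60948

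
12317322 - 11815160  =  502162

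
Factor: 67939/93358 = 2^( - 1 )* 46679^ (  -  1) * 67939^1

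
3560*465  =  1655400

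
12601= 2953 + 9648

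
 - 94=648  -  742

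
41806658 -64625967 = - 22819309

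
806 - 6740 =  - 5934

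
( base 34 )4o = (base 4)2200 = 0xA0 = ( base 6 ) 424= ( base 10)160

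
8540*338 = 2886520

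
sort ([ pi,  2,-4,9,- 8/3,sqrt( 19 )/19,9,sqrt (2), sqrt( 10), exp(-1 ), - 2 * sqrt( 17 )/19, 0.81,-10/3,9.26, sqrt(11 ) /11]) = [ - 4,-10/3,-8/3,-2*sqrt( 17 ) /19,  sqrt(19) /19,sqrt( 11 ) /11,exp( - 1 ),  0.81,sqrt (2 ), 2, pi,sqrt( 10 ), 9,  9, 9.26]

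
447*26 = 11622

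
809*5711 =4620199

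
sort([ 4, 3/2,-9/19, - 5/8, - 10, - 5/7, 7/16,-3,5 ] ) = [-10, - 3,-5/7, - 5/8, -9/19, 7/16, 3/2  ,  4 , 5] 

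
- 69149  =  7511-76660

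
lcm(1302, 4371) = 61194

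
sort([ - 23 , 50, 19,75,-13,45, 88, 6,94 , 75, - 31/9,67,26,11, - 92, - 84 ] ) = [ - 92,  -  84, - 23, - 13, - 31/9,6,  11,19, 26,45, 50,67,75, 75, 88, 94] 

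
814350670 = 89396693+724953977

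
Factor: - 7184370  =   - 2^1*3^1*5^1 * 17^1 * 14087^1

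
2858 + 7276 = 10134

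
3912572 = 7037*556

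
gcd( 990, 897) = 3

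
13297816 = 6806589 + 6491227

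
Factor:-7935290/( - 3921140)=2^(-1)*11^1*59^( - 1 ) * 3323^( - 1)*72139^1 = 793529/392114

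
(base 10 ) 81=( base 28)2p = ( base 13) 63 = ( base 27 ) 30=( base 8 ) 121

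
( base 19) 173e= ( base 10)9457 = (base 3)110222021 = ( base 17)1fc5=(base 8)22361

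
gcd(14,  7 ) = 7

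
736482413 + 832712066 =1569194479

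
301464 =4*75366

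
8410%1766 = 1346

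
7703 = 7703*1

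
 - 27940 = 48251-76191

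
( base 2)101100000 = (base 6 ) 1344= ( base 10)352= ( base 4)11200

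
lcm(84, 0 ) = 0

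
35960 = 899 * 40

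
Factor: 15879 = 3^1 * 67^1*79^1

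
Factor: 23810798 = 2^1 * 11^1*29^1*37321^1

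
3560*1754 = 6244240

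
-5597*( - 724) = 4052228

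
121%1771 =121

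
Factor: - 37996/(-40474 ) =46/49 = 2^1*7^( - 2)*23^1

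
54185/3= 54185/3 = 18061.67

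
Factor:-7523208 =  - 2^3*3^2*7^1*11^1 *23^1*59^1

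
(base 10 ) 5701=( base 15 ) 1a51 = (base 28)77h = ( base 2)1011001000101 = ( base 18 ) HAD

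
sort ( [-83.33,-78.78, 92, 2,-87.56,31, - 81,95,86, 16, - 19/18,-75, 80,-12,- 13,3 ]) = [  -  87.56, - 83.33,-81 , - 78.78, - 75,-13, - 12,-19/18 , 2, 3,16, 31, 80, 86, 92, 95]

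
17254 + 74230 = 91484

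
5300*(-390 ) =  - 2067000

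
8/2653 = 8/2653 = 0.00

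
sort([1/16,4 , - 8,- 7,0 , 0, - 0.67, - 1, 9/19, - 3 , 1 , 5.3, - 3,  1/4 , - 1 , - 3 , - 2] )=[ - 8,-7,-3, - 3,  -  3 , - 2, - 1, - 1, - 0.67, 0,0 , 1/16, 1/4,  9/19,  1,4,5.3] 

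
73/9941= 73/9941 = 0.01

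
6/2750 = 3/1375 = 0.00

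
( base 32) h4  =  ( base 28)jg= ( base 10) 548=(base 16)224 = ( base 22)12k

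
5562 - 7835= - 2273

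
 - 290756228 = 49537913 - 340294141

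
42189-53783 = -11594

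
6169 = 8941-2772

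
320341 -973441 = -653100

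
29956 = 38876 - 8920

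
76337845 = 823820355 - 747482510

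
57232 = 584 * 98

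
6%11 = 6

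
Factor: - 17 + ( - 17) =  - 34 = - 2^1*17^1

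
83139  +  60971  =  144110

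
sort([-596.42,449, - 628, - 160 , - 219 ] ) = [ - 628,-596.42, - 219,-160, 449]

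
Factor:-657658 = -2^1 *328829^1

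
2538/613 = 4 + 86/613 = 4.14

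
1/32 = 1/32  =  0.03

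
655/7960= 131/1592= 0.08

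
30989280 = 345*89824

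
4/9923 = 4/9923 = 0.00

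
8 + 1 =9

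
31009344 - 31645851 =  - 636507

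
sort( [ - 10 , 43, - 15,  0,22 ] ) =[ - 15, - 10,0,22,43 ]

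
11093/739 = 15+8/739 = 15.01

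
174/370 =87/185=0.47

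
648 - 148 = 500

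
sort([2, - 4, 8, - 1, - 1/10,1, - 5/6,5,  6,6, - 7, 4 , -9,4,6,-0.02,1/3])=[-9, - 7, - 4,-1, - 5/6,-1/10, - 0.02 , 1/3,1, 2,4,4, 5,6,6, 6 , 8]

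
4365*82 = 357930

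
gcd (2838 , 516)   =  258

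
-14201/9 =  - 14201/9 = -1577.89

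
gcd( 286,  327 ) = 1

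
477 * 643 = 306711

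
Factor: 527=17^1*31^1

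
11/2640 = 1/240 =0.00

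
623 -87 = 536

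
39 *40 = 1560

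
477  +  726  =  1203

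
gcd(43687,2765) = 553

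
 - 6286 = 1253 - 7539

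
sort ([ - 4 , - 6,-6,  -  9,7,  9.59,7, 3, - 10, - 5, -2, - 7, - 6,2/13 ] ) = [ - 10,-9, - 7,-6, - 6, - 6, - 5,  -  4, -2, 2/13,3,7,7,9.59]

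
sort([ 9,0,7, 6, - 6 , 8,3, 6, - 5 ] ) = [-6, -5, 0 , 3,6, 6,7 , 8,9 ]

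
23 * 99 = 2277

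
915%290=45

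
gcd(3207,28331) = 1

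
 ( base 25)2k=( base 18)3g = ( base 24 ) 2M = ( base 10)70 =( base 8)106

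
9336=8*1167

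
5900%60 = 20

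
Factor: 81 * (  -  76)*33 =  - 2^2*3^5*11^1*19^1 = -203148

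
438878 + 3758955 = 4197833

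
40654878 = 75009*542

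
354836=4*88709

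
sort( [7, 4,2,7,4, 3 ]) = [2 , 3 , 4,4, 7, 7 ] 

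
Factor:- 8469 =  - 3^2*941^1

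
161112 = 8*20139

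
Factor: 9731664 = 2^4*3^5*2503^1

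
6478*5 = 32390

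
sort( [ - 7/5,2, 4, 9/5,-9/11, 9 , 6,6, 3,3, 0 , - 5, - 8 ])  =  [ - 8, - 5, - 7/5, - 9/11,0, 9/5 , 2, 3  ,  3, 4, 6, 6, 9] 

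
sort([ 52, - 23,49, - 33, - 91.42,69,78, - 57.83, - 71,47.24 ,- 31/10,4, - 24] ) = [ -91.42, - 71, - 57.83, - 33,  -  24, - 23, - 31/10,4,47.24,49,52,69, 78] 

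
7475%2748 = 1979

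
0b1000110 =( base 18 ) 3G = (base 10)70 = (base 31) 28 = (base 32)26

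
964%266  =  166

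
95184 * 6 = 571104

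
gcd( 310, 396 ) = 2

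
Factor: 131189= 17^1*7717^1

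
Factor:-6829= - 6829^1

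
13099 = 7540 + 5559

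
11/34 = 11/34 = 0.32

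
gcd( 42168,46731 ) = 3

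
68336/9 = 68336/9 = 7592.89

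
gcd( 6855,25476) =3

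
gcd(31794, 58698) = 6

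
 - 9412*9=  - 84708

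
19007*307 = 5835149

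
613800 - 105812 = 507988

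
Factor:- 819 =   -  3^2*7^1*13^1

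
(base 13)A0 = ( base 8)202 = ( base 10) 130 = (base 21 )64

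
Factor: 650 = 2^1*5^2 * 13^1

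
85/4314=85/4314 =0.02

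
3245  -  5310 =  - 2065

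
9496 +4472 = 13968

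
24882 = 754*33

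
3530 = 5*706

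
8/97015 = 8/97015 = 0.00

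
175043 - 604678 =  - 429635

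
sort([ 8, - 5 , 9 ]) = [ - 5,  8,9] 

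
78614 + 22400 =101014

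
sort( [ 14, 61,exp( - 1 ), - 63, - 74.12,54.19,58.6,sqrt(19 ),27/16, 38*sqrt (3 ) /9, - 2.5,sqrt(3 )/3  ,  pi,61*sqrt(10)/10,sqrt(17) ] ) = [- 74.12,  -  63, - 2.5,exp ( - 1),sqrt (3) /3, 27/16,pi,sqrt( 17), sqrt( 19),38*sqrt (3) /9,  14, 61*sqrt(10 )/10, 54.19,58.6, 61] 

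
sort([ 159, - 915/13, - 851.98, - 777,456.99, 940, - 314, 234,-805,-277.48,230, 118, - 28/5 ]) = [ - 851.98, - 805, - 777, - 314  , - 277.48, - 915/13, - 28/5, 118, 159, 230, 234,456.99, 940 ] 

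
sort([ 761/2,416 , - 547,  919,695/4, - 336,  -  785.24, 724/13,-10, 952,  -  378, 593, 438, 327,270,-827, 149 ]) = [  -  827, - 785.24, - 547,  -  378,-336,  -  10,724/13, 149,695/4, 270, 327, 761/2, 416, 438, 593, 919, 952 ]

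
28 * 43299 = 1212372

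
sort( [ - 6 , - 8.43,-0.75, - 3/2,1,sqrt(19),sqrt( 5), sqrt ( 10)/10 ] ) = [-8.43, - 6, - 3/2 ,-0.75,sqrt( 10)/10 , 1, sqrt( 5 ),sqrt(19 )]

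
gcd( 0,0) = 0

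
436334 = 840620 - 404286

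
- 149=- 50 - 99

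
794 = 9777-8983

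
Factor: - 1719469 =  - 1719469^1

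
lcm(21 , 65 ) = 1365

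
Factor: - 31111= -53^1*587^1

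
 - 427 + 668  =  241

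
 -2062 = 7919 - 9981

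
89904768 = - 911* ( - 98688 )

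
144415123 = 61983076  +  82432047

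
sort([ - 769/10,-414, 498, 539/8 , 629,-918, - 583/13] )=[ - 918,-414, - 769/10,- 583/13, 539/8, 498 , 629]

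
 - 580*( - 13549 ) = 7858420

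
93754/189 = 93754/189=496.05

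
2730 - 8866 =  - 6136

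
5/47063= 5/47063= 0.00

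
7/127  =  7/127 = 0.06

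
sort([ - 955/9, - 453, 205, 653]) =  [ - 453, - 955/9,205 , 653] 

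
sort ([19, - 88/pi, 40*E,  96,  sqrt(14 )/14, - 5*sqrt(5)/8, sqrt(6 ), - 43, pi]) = [ - 43 , - 88/pi,- 5* sqrt (5) /8 , sqrt( 14)/14,sqrt(6 ), pi , 19, 96, 40 *E]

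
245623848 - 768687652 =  - 523063804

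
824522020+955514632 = 1780036652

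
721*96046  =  69249166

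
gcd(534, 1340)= 2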